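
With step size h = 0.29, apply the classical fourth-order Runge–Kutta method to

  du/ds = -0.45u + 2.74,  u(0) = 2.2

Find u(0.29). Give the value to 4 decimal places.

2.6758

RK4: k1 = f(s_n, u_n); k2 = f(s_n + h/2, u_n + (h/2)·k1); k3 = f(s_n + h/2, u_n + (h/2)·k2); k4 = f(s_n + h, u_n + h·k3); u_{n+1} = u_n + (h/6)·(k1 + 2k2 + 2k3 + k4).
s=0.000000, u=2.200000:
  k1 = f(0.000000, 2.200000) = 1.750000
  k2 = f(0.145000, 2.453750) = 1.635813
  k3 = f(0.145000, 2.437193) = 1.643263
  k4 = f(0.290000, 2.676546) = 1.535554
  u ← 2.200000 + (0.29/6)·(k1 + 2k2 + 2k3 + k4) = 2.675779
u(0.29) ≈ 2.6758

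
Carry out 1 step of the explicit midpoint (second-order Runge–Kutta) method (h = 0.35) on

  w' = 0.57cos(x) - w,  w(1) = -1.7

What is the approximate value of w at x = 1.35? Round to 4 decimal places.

Midpoint: k1 = f(x_n, w_n); k2 = f(x_n + h/2, w_n + (h/2)·k1); w_{n+1} = w_n + h·k2.
x=1.000000, w=-1.700000:
  k1 = f(1.000000, -1.700000) = 2.007972
  k2 = f(1.175000, -1.348605) = 1.568364
  w ← -1.700000 + 0.35·1.568364 = -1.151072
w(1.35) ≈ -1.1511

-1.1511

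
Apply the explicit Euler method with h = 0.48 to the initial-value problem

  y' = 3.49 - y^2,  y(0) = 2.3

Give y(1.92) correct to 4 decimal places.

Euler: y_{n+1} = y_n + h·f(x_n, y_n).
x=0.000000, y=2.300000: f=-1.800000 → y ← 2.300000 + 0.48·(-1.800000) = 1.436000
x=0.480000, y=1.436000: f=1.427904 → y ← 1.436000 + 0.48·1.427904 = 2.121394
x=0.960000, y=2.121394: f=-1.010312 → y ← 2.121394 + 0.48·(-1.010312) = 1.636444
x=1.440000, y=1.636444: f=0.812051 → y ← 1.636444 + 0.48·0.812051 = 2.026228
y(1.92) ≈ 2.0262

2.0262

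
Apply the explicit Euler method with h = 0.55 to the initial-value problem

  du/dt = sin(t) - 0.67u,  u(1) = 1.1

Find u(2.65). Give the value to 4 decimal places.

1.2836

Euler: u_{n+1} = u_n + h·f(t_n, u_n).
t=1.000000, u=1.100000: f=0.104471 → u ← 1.100000 + 0.55·0.104471 = 1.157459
t=1.550000, u=1.157459: f=0.224286 → u ← 1.157459 + 0.55·0.224286 = 1.280816
t=2.100000, u=1.280816: f=0.005062 → u ← 1.280816 + 0.55·0.005062 = 1.283601
u(2.65) ≈ 1.2836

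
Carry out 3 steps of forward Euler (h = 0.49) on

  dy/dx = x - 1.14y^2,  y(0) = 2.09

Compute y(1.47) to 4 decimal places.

Euler: y_{n+1} = y_n + h·f(x_n, y_n).
x=0.000000, y=2.090000: f=-4.979634 → y ← 2.090000 + 0.49·(-4.979634) = -0.350021
x=0.490000, y=-0.350021: f=0.350334 → y ← -0.350021 + 0.49·0.350334 = -0.178357
x=0.980000, y=-0.178357: f=0.943735 → y ← -0.178357 + 0.49·0.943735 = 0.284073
y(1.47) ≈ 0.2841

0.2841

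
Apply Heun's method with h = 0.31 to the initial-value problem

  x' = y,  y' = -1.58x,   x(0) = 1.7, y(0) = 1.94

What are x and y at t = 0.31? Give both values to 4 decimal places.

2.1723, 0.9601

Heun on (x,y): k1 = f(t_n, state_n); k2 = f(t_n + h, state_n + h·k1); state_{n+1} = state_n + (h/2)·(k1 + k2).
0.000000: (1.700000, 1.940000)
  k1 = (1.940000, -2.686000)
  predictor → (2.301400, 1.107340)
  k2 = (1.107340, -3.636212)
  → (2.172338, 0.960057)
(x(0.31), y(0.31)) ≈ (2.1723, 0.9601)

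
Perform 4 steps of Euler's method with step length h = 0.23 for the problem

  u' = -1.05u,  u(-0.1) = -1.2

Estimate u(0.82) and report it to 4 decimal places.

-0.3972

Euler: u_{n+1} = u_n + h·f(s_n, u_n).
s=-0.100000, u=-1.200000: f=1.260000 → u ← -1.200000 + 0.23·1.260000 = -0.910200
s=0.130000, u=-0.910200: f=0.955710 → u ← -0.910200 + 0.23·0.955710 = -0.690387
s=0.360000, u=-0.690387: f=0.724906 → u ← -0.690387 + 0.23·0.724906 = -0.523658
s=0.590000, u=-0.523658: f=0.549841 → u ← -0.523658 + 0.23·0.549841 = -0.397195
u(0.82) ≈ -0.3972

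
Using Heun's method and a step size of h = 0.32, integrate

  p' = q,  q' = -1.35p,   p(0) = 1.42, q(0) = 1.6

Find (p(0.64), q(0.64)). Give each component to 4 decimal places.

Heun on (p,q): k1 = f(x_n, state_n); k2 = f(x_n + h, state_n + h·k1); state_{n+1} = state_n + (h/2)·(k1 + k2).
0.000000: (1.420000, 1.600000)
  k1 = (1.600000, -1.917000)
  predictor → (1.932000, 0.986560)
  k2 = (0.986560, -2.608200)
  → (1.833850, 0.875968)
0.320000: (1.833850, 0.875968)
  k1 = (0.875968, -2.475697)
  predictor → (2.114159, 0.083745)
  k2 = (0.083745, -2.854115)
  → (1.987404, 0.023198)
(p(0.64), q(0.64)) ≈ (1.9874, 0.0232)

1.9874, 0.0232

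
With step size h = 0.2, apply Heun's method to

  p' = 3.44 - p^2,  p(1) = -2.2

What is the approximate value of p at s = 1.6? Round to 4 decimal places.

-7.6183

Heun: k1 = f(s_n, p_n); k2 = f(s_n + h, p_n + h·k1); p_{n+1} = p_n + (h/2)·(k1 + k2).
s=1.000000, p=-2.200000:
  k1 = f(1.000000, -2.200000) = -1.400000
  k2 = f(1.200000, -2.480000) = -2.710400
  p ← -2.200000 + (0.2/2)·(-1.400000 + (-2.710400)) = -2.611040
s=1.200000, p=-2.611040:
  k1 = f(1.200000, -2.611040) = -3.377530
  k2 = f(1.400000, -3.286546) = -7.361384
  p ← -2.611040 + (0.2/2)·(-3.377530 + (-7.361384)) = -3.684931
s=1.400000, p=-3.684931:
  k1 = f(1.400000, -3.684931) = -10.138720
  k2 = f(1.600000, -5.712675) = -29.194660
  p ← -3.684931 + (0.2/2)·(-10.138720 + (-29.194660)) = -7.618269
p(1.6) ≈ -7.6183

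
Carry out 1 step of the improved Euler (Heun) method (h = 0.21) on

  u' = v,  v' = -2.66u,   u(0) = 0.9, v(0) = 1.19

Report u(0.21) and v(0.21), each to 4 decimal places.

1.0971, 0.6175

Heun on (u,v): k1 = f(t_n, state_n); k2 = f(t_n + h, state_n + h·k1); state_{n+1} = state_n + (h/2)·(k1 + k2).
0.000000: (0.900000, 1.190000)
  k1 = (1.190000, -2.394000)
  predictor → (1.149900, 0.687260)
  k2 = (0.687260, -3.058734)
  → (1.097112, 0.617463)
(u(0.21), v(0.21)) ≈ (1.0971, 0.6175)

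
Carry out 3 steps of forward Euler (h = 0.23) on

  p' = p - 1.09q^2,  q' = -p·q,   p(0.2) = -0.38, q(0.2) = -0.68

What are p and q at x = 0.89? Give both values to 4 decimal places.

-1.2274, -1.0035

Euler on (p,q): p_{n+1} = p_n + h·p', q_{n+1} = q_n + h·q'.
0.200000: (-0.380000, -0.680000); f=(-0.884016, -0.258400) → (-0.583324, -0.739432)
0.430000: (-0.583324, -0.739432); f=(-1.179292, -0.431328) → (-0.854561, -0.838637)
0.660000: (-0.854561, -0.838637); f=(-1.621172, -0.716667) → (-1.227430, -1.003471)
(p(0.89), q(0.89)) ≈ (-1.2274, -1.0035)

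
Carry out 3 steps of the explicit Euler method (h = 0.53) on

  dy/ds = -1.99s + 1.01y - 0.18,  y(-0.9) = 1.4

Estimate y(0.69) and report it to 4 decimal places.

Euler: y_{n+1} = y_n + h·f(s_n, y_n).
s=-0.900000, y=1.400000: f=3.025000 → y ← 1.400000 + 0.53·3.025000 = 3.003250
s=-0.370000, y=3.003250: f=3.589582 → y ← 3.003250 + 0.53·3.589582 = 4.905729
s=0.160000, y=4.905729: f=4.456386 → y ← 4.905729 + 0.53·4.456386 = 7.267613
y(0.69) ≈ 7.2676

7.2676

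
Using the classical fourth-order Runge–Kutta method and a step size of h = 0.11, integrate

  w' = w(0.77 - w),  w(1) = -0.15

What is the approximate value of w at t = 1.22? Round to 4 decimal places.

-0.1843

RK4: k1 = f(t_n, w_n); k2 = f(t_n + h/2, w_n + (h/2)·k1); k3 = f(t_n + h/2, w_n + (h/2)·k2); k4 = f(t_n + h, w_n + h·k3); w_{n+1} = w_n + (h/6)·(k1 + 2k2 + 2k3 + k4).
t=1.000000, w=-0.150000:
  k1 = f(1.000000, -0.150000) = -0.138000
  k2 = f(1.055000, -0.157590) = -0.146179
  k3 = f(1.055000, -0.158040) = -0.146667
  k4 = f(1.110000, -0.166133) = -0.155523
  w ← -0.150000 + (0.11/6)·(k1 + 2k2 + 2k3 + k4) = -0.166119
t=1.110000, w=-0.166119:
  k1 = f(1.110000, -0.166119) = -0.155507
  k2 = f(1.165000, -0.174672) = -0.165008
  k3 = f(1.165000, -0.175194) = -0.165593
  k4 = f(1.220000, -0.184334) = -0.175916
  w ← -0.166119 + (0.11/6)·(k1 + 2k2 + 2k3 + k4) = -0.184317
w(1.22) ≈ -0.1843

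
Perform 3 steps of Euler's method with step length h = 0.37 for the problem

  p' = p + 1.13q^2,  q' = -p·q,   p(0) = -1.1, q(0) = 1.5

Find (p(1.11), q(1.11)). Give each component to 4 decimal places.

4.2130, 1.5265

Euler on (p,q): p_{n+1} = p_n + h·p', q_{n+1} = q_n + h·q'.
0.000000: (-1.100000, 1.500000); f=(1.442500, 1.650000) → (-0.566275, 2.110500)
0.370000: (-0.566275, 2.110500); f=(4.466983, 1.195123) → (1.086509, 2.552696)
0.740000: (1.086509, 2.552696); f=(8.449877, -2.773526) → (4.212963, 1.526491)
(p(1.11), q(1.11)) ≈ (4.2130, 1.5265)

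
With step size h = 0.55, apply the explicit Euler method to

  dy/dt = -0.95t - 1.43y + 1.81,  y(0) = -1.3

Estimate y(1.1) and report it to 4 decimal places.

Euler: y_{n+1} = y_n + h·f(t_n, y_n).
t=0.000000, y=-1.300000: f=3.669000 → y ← -1.300000 + 0.55·3.669000 = 0.717950
t=0.550000, y=0.717950: f=0.260831 → y ← 0.717950 + 0.55·0.260831 = 0.861407
y(1.1) ≈ 0.8614

0.8614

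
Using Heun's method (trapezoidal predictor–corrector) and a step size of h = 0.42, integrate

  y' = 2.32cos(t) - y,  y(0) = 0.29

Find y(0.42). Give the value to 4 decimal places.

0.9212

Heun: k1 = f(t_n, y_n); k2 = f(t_n + h, y_n + h·k1); y_{n+1} = y_n + (h/2)·(k1 + k2).
t=0.000000, y=0.290000:
  k1 = f(0.000000, 0.290000) = 2.030000
  k2 = f(0.420000, 1.142600) = 0.975766
  y ← 0.290000 + (0.42/2)·(2.030000 + 0.975766) = 0.921211
y(0.42) ≈ 0.9212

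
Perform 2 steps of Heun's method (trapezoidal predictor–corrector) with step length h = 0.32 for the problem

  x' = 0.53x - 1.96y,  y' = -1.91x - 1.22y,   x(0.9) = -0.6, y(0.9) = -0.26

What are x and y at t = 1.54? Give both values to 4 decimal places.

-0.9906, 0.4560

Heun on (x,y): k1 = f(t_n, state_n); k2 = f(t_n + h, state_n + h·k1); state_{n+1} = state_n + (h/2)·(k1 + k2).
0.900000: (-0.600000, -0.260000)
  k1 = (0.191600, 1.463200)
  predictor → (-0.538688, 0.208224)
  k2 = (-0.693624, 0.774861)
  → (-0.680324, 0.098090)
1.220000: (-0.680324, 0.098090)
  k1 = (-0.552827, 1.179749)
  predictor → (-0.857229, 0.475609)
  k2 = (-1.386526, 1.057063)
  → (-0.990620, 0.455980)
(x(1.54), y(1.54)) ≈ (-0.9906, 0.4560)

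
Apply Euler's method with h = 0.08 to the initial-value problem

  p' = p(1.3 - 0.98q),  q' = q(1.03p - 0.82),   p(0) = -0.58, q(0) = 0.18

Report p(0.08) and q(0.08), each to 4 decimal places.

-0.6321, 0.1596

Euler on (p,q): p_{n+1} = p_n + h·p', q_{n+1} = q_n + h·q'.
0.000000: (-0.580000, 0.180000); f=(-0.651688, -0.255132) → (-0.632135, 0.159589)
(p(0.08), q(0.08)) ≈ (-0.6321, 0.1596)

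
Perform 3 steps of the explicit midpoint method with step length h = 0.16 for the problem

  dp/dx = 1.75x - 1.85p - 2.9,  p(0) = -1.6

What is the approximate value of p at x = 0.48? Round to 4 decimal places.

Midpoint: k1 = f(x_n, p_n); k2 = f(x_n + h/2, p_n + (h/2)·k1); p_{n+1} = p_n + h·k2.
x=0.000000, p=-1.600000:
  k1 = f(0.000000, -1.600000) = 0.060000
  k2 = f(0.080000, -1.595200) = 0.191120
  p ← -1.600000 + 0.16·0.191120 = -1.569421
x=0.160000, p=-1.569421:
  k1 = f(0.160000, -1.569421) = 0.283428
  k2 = f(0.240000, -1.546747) = 0.381481
  p ← -1.569421 + 0.16·0.381481 = -1.508384
x=0.320000, p=-1.508384:
  k1 = f(0.320000, -1.508384) = 0.450510
  k2 = f(0.400000, -1.472343) = 0.523835
  p ← -1.508384 + 0.16·0.523835 = -1.424570
p(0.48) ≈ -1.4246

-1.4246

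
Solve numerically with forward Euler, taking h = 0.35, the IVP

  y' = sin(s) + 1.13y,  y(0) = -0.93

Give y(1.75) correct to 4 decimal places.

-3.3881

Euler: y_{n+1} = y_n + h·f(s_n, y_n).
s=0.000000, y=-0.930000: f=-1.050900 → y ← -0.930000 + 0.35·(-1.050900) = -1.297815
s=0.350000, y=-1.297815: f=-1.123633 → y ← -1.297815 + 0.35·(-1.123633) = -1.691087
s=0.700000, y=-1.691087: f=-1.266710 → y ← -1.691087 + 0.35·(-1.266710) = -2.134435
s=1.050000, y=-2.134435: f=-1.544489 → y ← -2.134435 + 0.35·(-1.544489) = -2.675006
s=1.400000, y=-2.675006: f=-2.037307 → y ← -2.675006 + 0.35·(-2.037307) = -3.388064
y(1.75) ≈ -3.3881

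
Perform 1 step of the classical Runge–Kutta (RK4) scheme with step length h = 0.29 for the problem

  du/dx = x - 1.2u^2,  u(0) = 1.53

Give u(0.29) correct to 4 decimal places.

RK4: k1 = f(x_n, u_n); k2 = f(x_n + h/2, u_n + (h/2)·k1); k3 = f(x_n + h/2, u_n + (h/2)·k2); k4 = f(x_n + h, u_n + h·k3); u_{n+1} = u_n + (h/6)·(k1 + 2k2 + 2k3 + k4).
x=0.000000, u=1.530000:
  k1 = f(0.000000, 1.530000) = -2.809080
  k2 = f(0.145000, 1.122683) = -1.367502
  k3 = f(0.145000, 1.331712) = -1.983149
  k4 = f(0.290000, 0.954887) = -0.804170
  u ← 1.530000 + (0.29/6)·(k1 + 2k2 + 2k3 + k4) = 1.031463
u(0.29) ≈ 1.0315

1.0315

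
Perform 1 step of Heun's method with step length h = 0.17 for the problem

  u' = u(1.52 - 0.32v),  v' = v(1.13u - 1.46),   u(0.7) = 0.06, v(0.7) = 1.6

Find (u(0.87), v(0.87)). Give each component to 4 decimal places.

Heun on (u,v): k1 = f(t_n, state_n); k2 = f(t_n + h, state_n + h·k1); state_{n+1} = state_n + (h/2)·(k1 + k2).
0.700000: (0.060000, 1.600000)
  k1 = (0.060480, -2.227520)
  predictor → (0.070282, 1.221322)
  k2 = (0.079360, -1.686134)
  → (0.071886, 1.267339)
(u(0.87), v(0.87)) ≈ (0.0719, 1.2673)

0.0719, 1.2673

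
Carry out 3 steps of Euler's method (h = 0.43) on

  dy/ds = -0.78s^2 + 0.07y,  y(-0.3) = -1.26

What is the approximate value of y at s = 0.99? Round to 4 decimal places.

Euler: y_{n+1} = y_n + h·f(s_n, y_n).
s=-0.300000, y=-1.260000: f=-0.158400 → y ← -1.260000 + 0.43·(-0.158400) = -1.328112
s=0.130000, y=-1.328112: f=-0.106150 → y ← -1.328112 + 0.43·(-0.106150) = -1.373756
s=0.560000, y=-1.373756: f=-0.340771 → y ← -1.373756 + 0.43·(-0.340771) = -1.520288
y(0.99) ≈ -1.5203

-1.5203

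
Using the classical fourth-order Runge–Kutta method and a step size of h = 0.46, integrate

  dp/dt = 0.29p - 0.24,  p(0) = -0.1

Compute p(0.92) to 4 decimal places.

RK4: k1 = f(t_n, p_n); k2 = f(t_n + h/2, p_n + (h/2)·k1); k3 = f(t_n + h/2, p_n + (h/2)·k2); k4 = f(t_n + h, p_n + h·k3); p_{n+1} = p_n + (h/6)·(k1 + 2k2 + 2k3 + k4).
t=0.000000, p=-0.100000:
  k1 = f(0.000000, -0.100000) = -0.269000
  k2 = f(0.230000, -0.161870) = -0.286942
  k3 = f(0.230000, -0.165997) = -0.288139
  k4 = f(0.460000, -0.232544) = -0.307438
  p ← -0.100000 + (0.46/6)·(k1 + 2k2 + 2k3 + k4) = -0.232373
t=0.460000, p=-0.232373:
  k1 = f(0.460000, -0.232373) = -0.307388
  k2 = f(0.690000, -0.303072) = -0.327891
  k3 = f(0.690000, -0.307788) = -0.329258
  k4 = f(0.920000, -0.383832) = -0.351311
  p ← -0.232373 + (0.46/6)·(k1 + 2k2 + 2k3 + k4) = -0.383636
p(0.92) ≈ -0.3836

-0.3836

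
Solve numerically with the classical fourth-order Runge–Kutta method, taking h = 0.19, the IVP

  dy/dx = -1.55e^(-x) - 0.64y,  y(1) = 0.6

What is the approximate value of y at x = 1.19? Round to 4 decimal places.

RK4: k1 = f(x_n, y_n); k2 = f(x_n + h/2, y_n + (h/2)·k1); k3 = f(x_n + h/2, y_n + (h/2)·k2); k4 = f(x_n + h, y_n + h·k3); y_{n+1} = y_n + (h/6)·(k1 + 2k2 + 2k3 + k4).
x=1.000000, y=0.600000:
  k1 = f(1.000000, 0.600000) = -0.954213
  k2 = f(1.095000, 0.509350) = -0.844520
  k3 = f(1.095000, 0.519771) = -0.851190
  k4 = f(1.190000, 0.438274) = -0.752038
  y ← 0.600000 + (0.19/6)·(k1 + 2k2 + 2k3 + k4) = 0.438574
y(1.19) ≈ 0.4386

0.4386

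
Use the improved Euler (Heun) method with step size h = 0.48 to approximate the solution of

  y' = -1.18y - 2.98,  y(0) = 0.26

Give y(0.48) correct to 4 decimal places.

-0.8709

Heun: k1 = f(s_n, y_n); k2 = f(s_n + h, y_n + h·k1); y_{n+1} = y_n + (h/2)·(k1 + k2).
s=0.000000, y=0.260000:
  k1 = f(0.000000, 0.260000) = -3.286800
  k2 = f(0.480000, -1.317664) = -1.425156
  y ← 0.260000 + (0.48/2)·(-3.286800 + (-1.425156)) = -0.870870
y(0.48) ≈ -0.8709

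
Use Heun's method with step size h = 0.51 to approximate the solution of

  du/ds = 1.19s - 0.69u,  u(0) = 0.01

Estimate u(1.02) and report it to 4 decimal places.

Heun: k1 = f(s_n, u_n); k2 = f(s_n + h, u_n + h·k1); u_{n+1} = u_n + (h/2)·(k1 + k2).
s=0.000000, u=0.010000:
  k1 = f(0.000000, 0.010000) = -0.006900
  k2 = f(0.510000, 0.006481) = 0.602428
  u ← 0.010000 + (0.51/2)·(-0.006900 + 0.602428) = 0.161860
s=0.510000, u=0.161860:
  k1 = f(0.510000, 0.161860) = 0.495217
  k2 = f(1.020000, 0.414420) = 0.927850
  u ← 0.161860 + (0.51/2)·(0.495217 + 0.927850) = 0.524742
u(1.02) ≈ 0.5247

0.5247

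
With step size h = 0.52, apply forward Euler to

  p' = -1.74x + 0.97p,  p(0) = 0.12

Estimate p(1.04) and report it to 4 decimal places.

Euler: p_{n+1} = p_n + h·f(x_n, p_n).
x=0.000000, p=0.120000: f=0.116400 → p ← 0.120000 + 0.52·0.116400 = 0.180528
x=0.520000, p=0.180528: f=-0.729688 → p ← 0.180528 + 0.52·(-0.729688) = -0.198910
p(1.04) ≈ -0.1989

-0.1989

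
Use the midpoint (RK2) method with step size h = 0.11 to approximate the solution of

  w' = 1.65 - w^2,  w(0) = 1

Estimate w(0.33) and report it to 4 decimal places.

1.1533

Midpoint: k1 = f(t_n, w_n); k2 = f(t_n + h/2, w_n + (h/2)·k1); w_{n+1} = w_n + h·k2.
t=0.000000, w=1.000000:
  k1 = f(0.000000, 1.000000) = 0.650000
  k2 = f(0.055000, 1.035750) = 0.577222
  w ← 1.000000 + 0.11·0.577222 = 1.063494
t=0.110000, w=1.063494:
  k1 = f(0.110000, 1.063494) = 0.518980
  k2 = f(0.165000, 1.092038) = 0.457452
  w ← 1.063494 + 0.11·0.457452 = 1.113814
t=0.220000, w=1.113814:
  k1 = f(0.220000, 1.113814) = 0.409418
  k2 = f(0.275000, 1.136332) = 0.358749
  w ← 1.113814 + 0.11·0.358749 = 1.153277
w(0.33) ≈ 1.1533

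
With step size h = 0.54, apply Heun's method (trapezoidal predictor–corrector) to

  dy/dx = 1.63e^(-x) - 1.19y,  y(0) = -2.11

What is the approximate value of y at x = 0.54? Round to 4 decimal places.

-0.7760

Heun: k1 = f(x_n, y_n); k2 = f(x_n + h, y_n + h·k1); y_{n+1} = y_n + (h/2)·(k1 + k2).
x=0.000000, y=-2.110000:
  k1 = f(0.000000, -2.110000) = 4.140900
  k2 = f(0.540000, 0.126086) = 0.799837
  y ← -2.110000 + (0.54/2)·(4.140900 + 0.799837) = -0.776001
y(0.54) ≈ -0.7760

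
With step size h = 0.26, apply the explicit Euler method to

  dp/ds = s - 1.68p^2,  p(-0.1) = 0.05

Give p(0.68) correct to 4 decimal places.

0.1717

Euler: p_{n+1} = p_n + h·f(s_n, p_n).
s=-0.100000, p=0.050000: f=-0.104200 → p ← 0.050000 + 0.26·(-0.104200) = 0.022908
s=0.160000, p=0.022908: f=0.159118 → p ← 0.022908 + 0.26·0.159118 = 0.064279
s=0.420000, p=0.064279: f=0.413059 → p ← 0.064279 + 0.26·0.413059 = 0.171674
p(0.68) ≈ 0.1717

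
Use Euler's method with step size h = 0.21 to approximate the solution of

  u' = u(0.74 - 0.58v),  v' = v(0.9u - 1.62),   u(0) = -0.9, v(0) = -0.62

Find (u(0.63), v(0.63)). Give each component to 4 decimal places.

-1.5482, -0.0561

Euler on (u,v): u_{n+1} = u_n + h·u', v_{n+1} = v_n + h·v'.
0.000000: (-0.900000, -0.620000); f=(-0.989640, 1.506600) → (-1.107824, -0.303614)
0.210000: (-1.107824, -0.303614); f=(-1.014874, 0.794571) → (-1.320948, -0.136754)
0.420000: (-1.320948, -0.136754); f=(-1.082276, 0.384122) → (-1.548226, -0.056088)
(u(0.63), v(0.63)) ≈ (-1.5482, -0.0561)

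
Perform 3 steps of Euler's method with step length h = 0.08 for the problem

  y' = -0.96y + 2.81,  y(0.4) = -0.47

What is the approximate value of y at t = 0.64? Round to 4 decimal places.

0.2541

Euler: y_{n+1} = y_n + h·f(t_n, y_n).
t=0.400000, y=-0.470000: f=3.261200 → y ← -0.470000 + 0.08·3.261200 = -0.209104
t=0.480000, y=-0.209104: f=3.010740 → y ← -0.209104 + 0.08·3.010740 = 0.031755
t=0.560000, y=0.031755: f=2.779515 → y ← 0.031755 + 0.08·2.779515 = 0.254116
y(0.64) ≈ 0.2541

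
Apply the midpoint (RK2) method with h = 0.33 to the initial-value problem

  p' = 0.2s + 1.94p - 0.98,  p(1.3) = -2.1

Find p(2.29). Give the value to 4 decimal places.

-14.9733

Midpoint: k1 = f(s_n, p_n); k2 = f(s_n + h/2, p_n + (h/2)·k1); p_{n+1} = p_n + h·k2.
s=1.300000, p=-2.100000:
  k1 = f(1.300000, -2.100000) = -4.794000
  k2 = f(1.465000, -2.891010) = -6.295559
  p ← -2.100000 + 0.33·(-6.295559) = -4.177535
s=1.630000, p=-4.177535:
  k1 = f(1.630000, -4.177535) = -8.758417
  k2 = f(1.795000, -5.622673) = -11.528986
  p ← -4.177535 + 0.33·(-11.528986) = -7.982100
s=1.960000, p=-7.982100:
  k1 = f(1.960000, -7.982100) = -16.073274
  k2 = f(2.125000, -10.634190) = -21.185329
  p ← -7.982100 + 0.33·(-21.185329) = -14.973259
p(2.29) ≈ -14.9733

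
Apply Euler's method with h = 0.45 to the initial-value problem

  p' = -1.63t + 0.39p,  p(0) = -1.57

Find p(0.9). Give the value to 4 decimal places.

Euler: p_{n+1} = p_n + h·f(t_n, p_n).
t=0.000000, p=-1.570000: f=-0.612300 → p ← -1.570000 + 0.45·(-0.612300) = -1.845535
t=0.450000, p=-1.845535: f=-1.453259 → p ← -1.845535 + 0.45·(-1.453259) = -2.499501
p(0.9) ≈ -2.4995

-2.4995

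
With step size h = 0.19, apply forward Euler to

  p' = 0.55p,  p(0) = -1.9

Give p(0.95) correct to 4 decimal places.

-3.1231

Euler: p_{n+1} = p_n + h·f(s_n, p_n).
s=0.000000, p=-1.900000: f=-1.045000 → p ← -1.900000 + 0.19·(-1.045000) = -2.098550
s=0.190000, p=-2.098550: f=-1.154203 → p ← -2.098550 + 0.19·(-1.154203) = -2.317848
s=0.380000, p=-2.317848: f=-1.274817 → p ← -2.317848 + 0.19·(-1.274817) = -2.560064
s=0.570000, p=-2.560064: f=-1.408035 → p ← -2.560064 + 0.19·(-1.408035) = -2.827590
s=0.760000, p=-2.827590: f=-1.555175 → p ← -2.827590 + 0.19·(-1.555175) = -3.123073
p(0.95) ≈ -3.1231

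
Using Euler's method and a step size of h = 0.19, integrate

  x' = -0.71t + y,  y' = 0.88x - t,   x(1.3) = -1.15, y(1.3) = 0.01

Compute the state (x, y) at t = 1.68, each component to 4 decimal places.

-1.6060, -0.9337

Euler on (x,y): x_{n+1} = x_n + h·x', y_{n+1} = y_n + h·y'.
1.300000: (-1.150000, 0.010000); f=(-0.913000, -2.312000) → (-1.323470, -0.429280)
1.490000: (-1.323470, -0.429280); f=(-1.487180, -2.654654) → (-1.606034, -0.933664)
(x(1.68), y(1.68)) ≈ (-1.6060, -0.9337)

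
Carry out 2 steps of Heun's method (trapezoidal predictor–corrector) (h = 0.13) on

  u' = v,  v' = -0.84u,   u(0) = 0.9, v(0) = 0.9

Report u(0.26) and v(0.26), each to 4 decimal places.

Heun on (u,v): k1 = f(t_n, state_n); k2 = f(t_n + h, state_n + h·k1); state_{n+1} = state_n + (h/2)·(k1 + k2).
0.000000: (0.900000, 0.900000)
  k1 = (0.900000, -0.756000)
  predictor → (1.017000, 0.801720)
  k2 = (0.801720, -0.854280)
  → (1.010612, 0.795332)
0.130000: (1.010612, 0.795332)
  k1 = (0.795332, -0.848914)
  predictor → (1.114005, 0.684973)
  k2 = (0.684973, -0.935764)
  → (1.106832, 0.679328)
(u(0.26), v(0.26)) ≈ (1.1068, 0.6793)

1.1068, 0.6793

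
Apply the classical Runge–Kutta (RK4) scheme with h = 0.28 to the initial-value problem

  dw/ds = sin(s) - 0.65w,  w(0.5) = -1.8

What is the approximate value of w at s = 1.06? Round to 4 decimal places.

RK4: k1 = f(s_n, w_n); k2 = f(s_n + h/2, w_n + (h/2)·k1); k3 = f(s_n + h/2, w_n + (h/2)·k2); k4 = f(s_n + h, w_n + h·k3); w_{n+1} = w_n + (h/6)·(k1 + 2k2 + 2k3 + k4).
s=0.500000, w=-1.800000:
  k1 = f(0.500000, -1.800000) = 1.649426
  k2 = f(0.640000, -1.569080) = 1.617098
  k3 = f(0.640000, -1.573606) = 1.620040
  k4 = f(0.780000, -1.346389) = 1.578432
  w ← -1.800000 + (0.28/6)·(k1 + 2k2 + 2k3 + k4) = -1.347234
s=0.780000, w=-1.347234:
  k1 = f(0.780000, -1.347234) = 1.578981
  k2 = f(0.920000, -1.126176) = 1.527616
  k3 = f(0.920000, -1.133368) = 1.532291
  k4 = f(1.060000, -0.918192) = 1.469181
  w ← -1.347234 + (0.28/6)·(k1 + 2k2 + 2k3 + k4) = -0.919395
w(1.06) ≈ -0.9194

-0.9194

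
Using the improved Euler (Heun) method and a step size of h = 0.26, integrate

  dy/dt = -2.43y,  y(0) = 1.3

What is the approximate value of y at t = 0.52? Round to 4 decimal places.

0.4191

Heun: k1 = f(t_n, y_n); k2 = f(t_n + h, y_n + h·k1); y_{n+1} = y_n + (h/2)·(k1 + k2).
t=0.000000, y=1.300000:
  k1 = f(0.000000, 1.300000) = -3.159000
  k2 = f(0.260000, 0.478660) = -1.163144
  y ← 1.300000 + (0.26/2)·(-3.159000 + (-1.163144)) = 0.738121
t=0.260000, y=0.738121:
  k1 = f(0.260000, 0.738121) = -1.793635
  k2 = f(0.520000, 0.271776) = -0.660416
  y ← 0.738121 + (0.26/2)·(-1.793635 + (-0.660416)) = 0.419095
y(0.52) ≈ 0.4191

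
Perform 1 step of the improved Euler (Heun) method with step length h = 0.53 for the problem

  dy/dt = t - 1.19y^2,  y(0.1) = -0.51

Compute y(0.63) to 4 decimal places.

-0.5202

Heun: k1 = f(t_n, y_n); k2 = f(t_n + h, y_n + h·k1); y_{n+1} = y_n + (h/2)·(k1 + k2).
t=0.100000, y=-0.510000:
  k1 = f(0.100000, -0.510000) = -0.209519
  k2 = f(0.630000, -0.621045) = 0.171021
  y ← -0.510000 + (0.53/2)·(-0.209519 + 0.171021) = -0.520202
y(0.63) ≈ -0.5202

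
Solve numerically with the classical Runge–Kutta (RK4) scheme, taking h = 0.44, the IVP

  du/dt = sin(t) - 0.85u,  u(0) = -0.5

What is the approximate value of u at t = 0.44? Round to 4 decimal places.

-0.2596

RK4: k1 = f(t_n, u_n); k2 = f(t_n + h/2, u_n + (h/2)·k1); k3 = f(t_n + h/2, u_n + (h/2)·k2); k4 = f(t_n + h, u_n + h·k3); u_{n+1} = u_n + (h/6)·(k1 + 2k2 + 2k3 + k4).
t=0.000000, u=-0.500000:
  k1 = f(0.000000, -0.500000) = 0.425000
  k2 = f(0.220000, -0.406500) = 0.563755
  k3 = f(0.220000, -0.375974) = 0.537808
  k4 = f(0.440000, -0.263365) = 0.649799
  u ← -0.500000 + (0.44/6)·(k1 + 2k2 + 2k3 + k4) = -0.259619
u(0.44) ≈ -0.2596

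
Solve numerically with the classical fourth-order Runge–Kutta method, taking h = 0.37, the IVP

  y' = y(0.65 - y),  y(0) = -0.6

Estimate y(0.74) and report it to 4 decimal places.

-2.2427

RK4: k1 = f(x_n, y_n); k2 = f(x_n + h/2, y_n + (h/2)·k1); k3 = f(x_n + h/2, y_n + (h/2)·k2); k4 = f(x_n + h, y_n + h·k3); y_{n+1} = y_n + (h/6)·(k1 + 2k2 + 2k3 + k4).
x=0.000000, y=-0.600000:
  k1 = f(0.000000, -0.600000) = -0.750000
  k2 = f(0.185000, -0.738750) = -1.025939
  k3 = f(0.185000, -0.789799) = -1.137151
  k4 = f(0.370000, -1.020746) = -1.705407
  y ← -0.600000 + (0.37/6)·(k1 + 2k2 + 2k3 + k4) = -1.018198
x=0.370000, y=-1.018198:
  k1 = f(0.370000, -1.018198) = -1.698556
  k2 = f(0.555000, -1.332431) = -2.641452
  k3 = f(0.555000, -1.506866) = -3.250110
  k4 = f(0.740000, -2.220738) = -6.375159
  y ← -1.018198 + (0.37/6)·(k1 + 2k2 + 2k3 + k4) = -2.242703
y(0.74) ≈ -2.2427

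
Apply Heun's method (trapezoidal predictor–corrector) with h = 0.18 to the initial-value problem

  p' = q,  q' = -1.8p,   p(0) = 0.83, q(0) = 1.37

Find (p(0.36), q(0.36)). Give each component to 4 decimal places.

Heun on (p,q): k1 = f(t_n, state_n); k2 = f(t_n + h, state_n + h·k1); state_{n+1} = state_n + (h/2)·(k1 + k2).
0.000000: (0.830000, 1.370000)
  k1 = (1.370000, -1.494000)
  predictor → (1.076600, 1.101080)
  k2 = (1.101080, -1.937880)
  → (1.052397, 1.061131)
0.180000: (1.052397, 1.061131)
  k1 = (1.061131, -1.894315)
  predictor → (1.243401, 0.720154)
  k2 = (0.720154, -2.238121)
  → (1.212713, 0.689212)
(p(0.36), q(0.36)) ≈ (1.2127, 0.6892)

1.2127, 0.6892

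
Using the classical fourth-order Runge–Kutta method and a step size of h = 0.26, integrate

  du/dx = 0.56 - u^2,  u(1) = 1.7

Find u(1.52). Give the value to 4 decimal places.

RK4: k1 = f(x_n, u_n); k2 = f(x_n + h/2, u_n + (h/2)·k1); k3 = f(x_n + h/2, u_n + (h/2)·k2); k4 = f(x_n + h, u_n + h·k3); u_{n+1} = u_n + (h/6)·(k1 + 2k2 + 2k3 + k4).
x=1.000000, u=1.700000:
  k1 = f(1.000000, 1.700000) = -2.330000
  k2 = f(1.130000, 1.397100) = -1.391888
  k3 = f(1.130000, 1.519055) = -1.747527
  k4 = f(1.260000, 1.245643) = -0.991627
  u ← 1.700000 + (0.26/6)·(k1 + 2k2 + 2k3 + k4) = 1.283980
x=1.260000, u=1.283980:
  k1 = f(1.260000, 1.283980) = -1.088605
  k2 = f(1.390000, 1.142462) = -0.745218
  k3 = f(1.390000, 1.187102) = -0.849211
  k4 = f(1.520000, 1.063185) = -0.570363
  u ← 1.283980 + (0.26/6)·(k1 + 2k2 + 2k3 + k4) = 1.073908
u(1.52) ≈ 1.0739

1.0739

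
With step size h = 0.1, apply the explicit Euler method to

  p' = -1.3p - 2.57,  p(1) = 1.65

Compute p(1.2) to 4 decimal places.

0.7683

Euler: p_{n+1} = p_n + h·f(t_n, p_n).
t=1.000000, p=1.650000: f=-4.715000 → p ← 1.650000 + 0.1·(-4.715000) = 1.178500
t=1.100000, p=1.178500: f=-4.102050 → p ← 1.178500 + 0.1·(-4.102050) = 0.768295
p(1.2) ≈ 0.7683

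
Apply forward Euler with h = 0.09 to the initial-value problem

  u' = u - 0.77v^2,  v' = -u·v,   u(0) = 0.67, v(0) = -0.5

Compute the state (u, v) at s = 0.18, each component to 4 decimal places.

Euler on (u,v): u_{n+1} = u_n + h·u', v_{n+1} = v_n + h·v'.
0.000000: (0.670000, -0.500000); f=(0.477500, 0.335000) → (0.712975, -0.469850)
0.090000: (0.712975, -0.469850); f=(0.542991, 0.334991) → (0.761844, -0.439701)
(u(0.18), v(0.18)) ≈ (0.7618, -0.4397)

0.7618, -0.4397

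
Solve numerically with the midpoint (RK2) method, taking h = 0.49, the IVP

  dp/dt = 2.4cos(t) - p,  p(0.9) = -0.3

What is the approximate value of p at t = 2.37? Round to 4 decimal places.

Midpoint: k1 = f(t_n, p_n); k2 = f(t_n + h/2, p_n + (h/2)·k1); p_{n+1} = p_n + h·k2.
t=0.900000, p=-0.300000:
  k1 = f(0.900000, -0.300000) = 1.791864
  k2 = f(1.145000, 0.139007) = 0.852304
  p ← -0.300000 + 0.49·0.852304 = 0.117629
t=1.390000, p=0.117629:
  k1 = f(1.390000, 0.117629) = 0.313922
  k2 = f(1.635000, 0.194540) = -0.348523
  p ← 0.117629 + 0.49·(-0.348523) = -0.053147
t=1.880000, p=-0.053147:
  k1 = f(1.880000, -0.053147) = -0.677173
  k2 = f(2.125000, -0.219055) = -1.043985
  p ← -0.053147 + 0.49·(-1.043985) = -0.564700
p(2.37) ≈ -0.5647

-0.5647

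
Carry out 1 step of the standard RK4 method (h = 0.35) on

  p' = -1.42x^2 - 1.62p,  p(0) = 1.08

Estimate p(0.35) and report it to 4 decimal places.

0.5953

RK4: k1 = f(x_n, p_n); k2 = f(x_n + h/2, p_n + (h/2)·k1); k3 = f(x_n + h/2, p_n + (h/2)·k2); k4 = f(x_n + h, p_n + h·k3); p_{n+1} = p_n + (h/6)·(k1 + 2k2 + 2k3 + k4).
x=0.000000, p=1.080000:
  k1 = f(0.000000, 1.080000) = -1.749600
  k2 = f(0.175000, 0.773820) = -1.297076
  k3 = f(0.175000, 0.853012) = -1.425366
  k4 = f(0.350000, 0.581122) = -1.115367
  p ← 1.080000 + (0.35/6)·(k1 + 2k2 + 2k3 + k4) = 0.595259
p(0.35) ≈ 0.5953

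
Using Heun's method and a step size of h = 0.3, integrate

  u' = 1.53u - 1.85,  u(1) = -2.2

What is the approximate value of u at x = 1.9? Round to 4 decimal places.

-11.8417

Heun: k1 = f(x_n, u_n); k2 = f(x_n + h, u_n + h·k1); u_{n+1} = u_n + (h/2)·(k1 + k2).
x=1.000000, u=-2.200000:
  k1 = f(1.000000, -2.200000) = -5.216000
  k2 = f(1.300000, -3.764800) = -7.610144
  u ← -2.200000 + (0.3/2)·(-5.216000 + (-7.610144)) = -4.123922
x=1.300000, u=-4.123922:
  k1 = f(1.300000, -4.123922) = -8.159600
  k2 = f(1.600000, -6.571802) = -11.904856
  u ← -4.123922 + (0.3/2)·(-8.159600 + (-11.904856)) = -7.133590
x=1.600000, u=-7.133590:
  k1 = f(1.600000, -7.133590) = -12.764393
  k2 = f(1.900000, -10.962908) = -18.623249
  u ← -7.133590 + (0.3/2)·(-12.764393 + (-18.623249)) = -11.841736
u(1.9) ≈ -11.8417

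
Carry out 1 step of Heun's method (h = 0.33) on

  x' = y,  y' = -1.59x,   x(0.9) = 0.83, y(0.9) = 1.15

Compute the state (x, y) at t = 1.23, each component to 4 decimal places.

Heun on (x,y): k1 = f(t_n, state_n); k2 = f(t_n + h, state_n + h·k1); state_{n+1} = state_n + (h/2)·(k1 + k2).
0.900000: (0.830000, 1.150000)
  k1 = (1.150000, -1.319700)
  predictor → (1.209500, 0.714499)
  k2 = (0.714499, -1.923105)
  → (1.137642, 0.614937)
(x(1.23), y(1.23)) ≈ (1.1376, 0.6149)

1.1376, 0.6149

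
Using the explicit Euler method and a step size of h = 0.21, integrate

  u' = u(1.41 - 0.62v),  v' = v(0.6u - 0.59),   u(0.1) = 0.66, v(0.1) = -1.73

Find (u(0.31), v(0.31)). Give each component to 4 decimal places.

1.0041, -1.6595

Euler on (u,v): u_{n+1} = u_n + h·u', v_{n+1} = v_n + h·v'.
0.100000: (0.660000, -1.730000); f=(1.638516, 0.335620) → (1.004088, -1.659520)
(u(0.31), v(0.31)) ≈ (1.0041, -1.6595)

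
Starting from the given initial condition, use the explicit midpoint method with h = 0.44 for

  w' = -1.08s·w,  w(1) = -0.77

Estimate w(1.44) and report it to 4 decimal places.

-0.4297

Midpoint: k1 = f(s_n, w_n); k2 = f(s_n + h/2, w_n + (h/2)·k1); w_{n+1} = w_n + h·k2.
s=1.000000, w=-0.770000:
  k1 = f(1.000000, -0.770000) = 0.831600
  k2 = f(1.220000, -0.587048) = 0.773494
  w ← -0.770000 + 0.44·0.773494 = -0.429662
w(1.44) ≈ -0.4297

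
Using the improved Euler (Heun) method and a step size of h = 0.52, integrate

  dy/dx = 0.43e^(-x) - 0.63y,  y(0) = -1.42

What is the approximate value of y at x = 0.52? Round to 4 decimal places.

-0.8894

Heun: k1 = f(x_n, y_n); k2 = f(x_n + h, y_n + h·k1); y_{n+1} = y_n + (h/2)·(k1 + k2).
x=0.000000, y=-1.420000:
  k1 = f(0.000000, -1.420000) = 1.324600
  k2 = f(0.520000, -0.731208) = 0.716305
  y ← -1.420000 + (0.52/2)·(1.324600 + 0.716305) = -0.889365
y(0.52) ≈ -0.8894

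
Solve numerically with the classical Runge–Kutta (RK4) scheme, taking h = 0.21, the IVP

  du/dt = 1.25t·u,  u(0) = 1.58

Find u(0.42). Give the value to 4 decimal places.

1.7642

RK4: k1 = f(t_n, u_n); k2 = f(t_n + h/2, u_n + (h/2)·k1); k3 = f(t_n + h/2, u_n + (h/2)·k2); k4 = f(t_n + h, u_n + h·k3); u_{n+1} = u_n + (h/6)·(k1 + 2k2 + 2k3 + k4).
t=0.000000, u=1.580000:
  k1 = f(0.000000, 1.580000) = 0.000000
  k2 = f(0.105000, 1.580000) = 0.207375
  k3 = f(0.105000, 1.601774) = 0.210233
  k4 = f(0.210000, 1.624149) = 0.426339
  u ← 1.580000 + (0.21/6)·(k1 + 2k2 + 2k3 + k4) = 1.624154
t=0.210000, u=1.624154:
  k1 = f(0.210000, 1.624154) = 0.426341
  k2 = f(0.315000, 1.668920) = 0.657137
  k3 = f(0.315000, 1.693154) = 0.666679
  k4 = f(0.420000, 1.764157) = 0.926182
  u ← 1.624154 + (0.21/6)·(k1 + 2k2 + 2k3 + k4) = 1.764160
u(0.42) ≈ 1.7642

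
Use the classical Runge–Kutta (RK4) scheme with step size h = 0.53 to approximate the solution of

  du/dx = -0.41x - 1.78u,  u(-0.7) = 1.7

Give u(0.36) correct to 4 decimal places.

0.2660

RK4: k1 = f(x_n, u_n); k2 = f(x_n + h/2, u_n + (h/2)·k1); k3 = f(x_n + h/2, u_n + (h/2)·k2); k4 = f(x_n + h, u_n + h·k3); u_{n+1} = u_n + (h/6)·(k1 + 2k2 + 2k3 + k4).
x=-0.700000, u=1.700000:
  k1 = f(-0.700000, 1.700000) = -2.739000
  k2 = f(-0.435000, 0.974165) = -1.555664
  k3 = f(-0.435000, 1.287749) = -2.113843
  k4 = f(-0.170000, 0.579663) = -0.962100
  u ← 1.700000 + (0.53/6)·(k1 + 2k2 + 2k3 + k4) = 0.724790
x=-0.170000, u=0.724790:
  k1 = f(-0.170000, 0.724790) = -1.220426
  k2 = f(0.095000, 0.401377) = -0.753401
  k3 = f(0.095000, 0.525139) = -0.973697
  k4 = f(0.360000, 0.208731) = -0.519141
  u ← 0.724790 + (0.53/6)·(k1 + 2k2 + 2k3 + k4) = 0.266008
u(0.36) ≈ 0.2660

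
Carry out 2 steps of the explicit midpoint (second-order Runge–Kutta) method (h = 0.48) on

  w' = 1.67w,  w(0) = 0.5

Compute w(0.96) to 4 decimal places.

Midpoint: k1 = f(x_n, w_n); k2 = f(x_n + h/2, w_n + (h/2)·k1); w_{n+1} = w_n + h·k2.
x=0.000000, w=0.500000:
  k1 = f(0.000000, 0.500000) = 0.835000
  k2 = f(0.240000, 0.700400) = 1.169668
  w ← 0.500000 + 0.48·1.169668 = 1.061441
x=0.480000, w=1.061441:
  k1 = f(0.480000, 1.061441) = 1.772606
  k2 = f(0.720000, 1.486866) = 2.483066
  w ← 1.061441 + 0.48·2.483066 = 2.253312
w(0.96) ≈ 2.2533

2.2533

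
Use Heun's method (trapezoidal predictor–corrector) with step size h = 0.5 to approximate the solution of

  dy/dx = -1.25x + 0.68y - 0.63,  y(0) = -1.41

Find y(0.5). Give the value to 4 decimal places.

-2.4957

Heun: k1 = f(x_n, y_n); k2 = f(x_n + h, y_n + h·k1); y_{n+1} = y_n + (h/2)·(k1 + k2).
x=0.000000, y=-1.410000:
  k1 = f(0.000000, -1.410000) = -1.588800
  k2 = f(0.500000, -2.204400) = -2.753992
  y ← -1.410000 + (0.5/2)·(-1.588800 + (-2.753992)) = -2.495698
y(0.5) ≈ -2.4957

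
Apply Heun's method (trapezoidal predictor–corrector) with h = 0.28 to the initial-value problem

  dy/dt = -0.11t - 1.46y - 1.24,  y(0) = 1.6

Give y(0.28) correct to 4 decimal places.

Heun: k1 = f(t_n, y_n); k2 = f(t_n + h, y_n + h·k1); y_{n+1} = y_n + (h/2)·(k1 + k2).
t=0.000000, y=1.600000:
  k1 = f(0.000000, 1.600000) = -3.576000
  k2 = f(0.280000, 0.598720) = -2.144931
  y ← 1.600000 + (0.28/2)·(-3.576000 + (-2.144931)) = 0.799070
y(0.28) ≈ 0.7991

0.7991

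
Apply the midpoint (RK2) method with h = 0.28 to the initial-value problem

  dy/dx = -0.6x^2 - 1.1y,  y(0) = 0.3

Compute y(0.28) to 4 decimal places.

0.2185

Midpoint: k1 = f(x_n, y_n); k2 = f(x_n + h/2, y_n + (h/2)·k1); y_{n+1} = y_n + h·k2.
x=0.000000, y=0.300000:
  k1 = f(0.000000, 0.300000) = -0.330000
  k2 = f(0.140000, 0.253800) = -0.290940
  y ← 0.300000 + 0.28·(-0.290940) = 0.218537
y(0.28) ≈ 0.2185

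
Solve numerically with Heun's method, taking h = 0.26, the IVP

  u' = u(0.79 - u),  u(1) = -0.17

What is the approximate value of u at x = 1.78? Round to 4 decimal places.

Heun: k1 = f(x_n, u_n); k2 = f(x_n + h, u_n + h·k1); u_{n+1} = u_n + (h/2)·(k1 + k2).
x=1.000000, u=-0.170000:
  k1 = f(1.000000, -0.170000) = -0.163200
  k2 = f(1.260000, -0.212432) = -0.212949
  u ← -0.170000 + (0.26/2)·(-0.163200 + (-0.212949)) = -0.218899
x=1.260000, u=-0.218899:
  k1 = f(1.260000, -0.218899) = -0.220847
  k2 = f(1.520000, -0.276320) = -0.294645
  u ← -0.218899 + (0.26/2)·(-0.220847 + (-0.294645)) = -0.285913
x=1.520000, u=-0.285913:
  k1 = f(1.520000, -0.285913) = -0.307618
  k2 = f(1.780000, -0.365894) = -0.422935
  u ← -0.285913 + (0.26/2)·(-0.307618 + (-0.422935)) = -0.380885
u(1.78) ≈ -0.3809

-0.3809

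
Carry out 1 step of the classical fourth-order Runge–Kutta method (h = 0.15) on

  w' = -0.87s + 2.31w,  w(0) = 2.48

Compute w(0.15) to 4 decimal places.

3.4959

RK4: k1 = f(s_n, w_n); k2 = f(s_n + h/2, w_n + (h/2)·k1); k3 = f(s_n + h/2, w_n + (h/2)·k2); k4 = f(s_n + h, w_n + h·k3); w_{n+1} = w_n + (h/6)·(k1 + 2k2 + 2k3 + k4).
s=0.000000, w=2.480000:
  k1 = f(0.000000, 2.480000) = 5.728800
  k2 = f(0.075000, 2.909660) = 6.656065
  k3 = f(0.075000, 2.979205) = 6.816713
  k4 = f(0.150000, 3.502507) = 7.960291
  w ← 2.480000 + (0.15/6)·(k1 + 2k2 + 2k3 + k4) = 3.495866
w(0.15) ≈ 3.4959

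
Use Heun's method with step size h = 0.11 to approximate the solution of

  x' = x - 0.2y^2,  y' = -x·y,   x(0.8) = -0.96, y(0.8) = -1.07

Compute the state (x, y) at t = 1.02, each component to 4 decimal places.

Heun on (x,y): k1 = f(t_n, state_n); k2 = f(t_n + h, state_n + h·k1); state_{n+1} = state_n + (h/2)·(k1 + k2).
0.800000: (-0.960000, -1.070000)
  k1 = (-1.188980, -1.027200)
  predictor → (-1.090788, -1.182992)
  k2 = (-1.370682, -1.290393)
  → (-1.100781, -1.197468)
0.910000: (-1.100781, -1.197468)
  k1 = (-1.387567, -1.318150)
  predictor → (-1.253414, -1.342464)
  k2 = (-1.613856, -1.682663)
  → (-1.265860, -1.362512)
(x(1.02), y(1.02)) ≈ (-1.2659, -1.3625)

-1.2659, -1.3625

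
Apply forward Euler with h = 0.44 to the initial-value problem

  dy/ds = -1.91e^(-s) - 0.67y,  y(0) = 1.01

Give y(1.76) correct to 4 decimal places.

-0.7844

Euler: y_{n+1} = y_n + h·f(s_n, y_n).
s=0.000000, y=1.010000: f=-2.586700 → y ← 1.010000 + 0.44·(-2.586700) = -0.128148
s=0.440000, y=-0.128148: f=-1.144250 → y ← -0.128148 + 0.44·(-1.144250) = -0.631618
s=0.880000, y=-0.631618: f=-0.369051 → y ← -0.631618 + 0.44·(-0.369051) = -0.794001
s=1.320000, y=-0.794001: f=0.021752 → y ← -0.794001 + 0.44·0.021752 = -0.784430
y(1.76) ≈ -0.7844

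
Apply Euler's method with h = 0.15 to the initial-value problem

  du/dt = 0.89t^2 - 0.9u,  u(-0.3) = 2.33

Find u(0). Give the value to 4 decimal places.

Euler: u_{n+1} = u_n + h·f(t_n, u_n).
t=-0.300000, u=2.330000: f=-2.016900 → u ← 2.330000 + 0.15·(-2.016900) = 2.027465
t=-0.150000, u=2.027465: f=-1.804694 → u ← 2.027465 + 0.15·(-1.804694) = 1.756761
u(0) ≈ 1.7568

1.7568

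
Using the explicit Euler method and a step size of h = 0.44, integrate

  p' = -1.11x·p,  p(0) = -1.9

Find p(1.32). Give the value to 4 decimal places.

-0.8506

Euler: p_{n+1} = p_n + h·f(x_n, p_n).
x=0.000000, p=-1.900000: f=0.000000 → p ← -1.900000 + 0.44·0.000000 = -1.900000
x=0.440000, p=-1.900000: f=0.927960 → p ← -1.900000 + 0.44·0.927960 = -1.491698
x=0.880000, p=-1.491698: f=1.457090 → p ← -1.491698 + 0.44·1.457090 = -0.850578
p(1.32) ≈ -0.8506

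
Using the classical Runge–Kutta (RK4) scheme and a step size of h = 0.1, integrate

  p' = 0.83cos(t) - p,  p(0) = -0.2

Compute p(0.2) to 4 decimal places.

RK4: k1 = f(t_n, p_n); k2 = f(t_n + h/2, p_n + (h/2)·k1); k3 = f(t_n + h/2, p_n + (h/2)·k2); k4 = f(t_n + h, p_n + h·k3); p_{n+1} = p_n + (h/6)·(k1 + 2k2 + 2k3 + k4).
t=0.000000, p=-0.200000:
  k1 = f(0.000000, -0.200000) = 1.030000
  k2 = f(0.050000, -0.148500) = 0.977463
  k3 = f(0.050000, -0.151127) = 0.980090
  k4 = f(0.100000, -0.101991) = 0.927844
  p ← -0.200000 + (0.1/6)·(k1 + 2k2 + 2k3 + k4) = -0.102118
t=0.100000, p=-0.102118:
  k1 = f(0.100000, -0.102118) = 0.927971
  k2 = f(0.150000, -0.055719) = 0.876399
  k3 = f(0.150000, -0.058298) = 0.878978
  k4 = f(0.200000, -0.014220) = 0.827675
  p ← -0.102118 + (0.1/6)·(k1 + 2k2 + 2k3 + k4) = -0.014344
p(0.2) ≈ -0.0143

-0.0143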